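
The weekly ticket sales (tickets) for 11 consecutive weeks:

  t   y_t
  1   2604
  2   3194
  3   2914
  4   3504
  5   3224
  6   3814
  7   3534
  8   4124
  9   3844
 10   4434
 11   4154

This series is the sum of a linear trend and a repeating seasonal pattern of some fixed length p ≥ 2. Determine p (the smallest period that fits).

First differences y_{t+1} − y_t: 590, -280, 590, -280, 590, -280, …
The difference pattern repeats every 2 terms and not for any smaller step, so p = 2.

2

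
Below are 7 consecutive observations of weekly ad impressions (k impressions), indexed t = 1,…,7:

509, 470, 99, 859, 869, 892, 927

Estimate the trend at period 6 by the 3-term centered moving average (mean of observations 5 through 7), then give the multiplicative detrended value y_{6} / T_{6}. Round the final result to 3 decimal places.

0.996

Trend T_6 = (869 + 892 + 927) / 3 = 2688/3 = 896.00000
Ratio to trend: 892 / 896.00000 = 0.996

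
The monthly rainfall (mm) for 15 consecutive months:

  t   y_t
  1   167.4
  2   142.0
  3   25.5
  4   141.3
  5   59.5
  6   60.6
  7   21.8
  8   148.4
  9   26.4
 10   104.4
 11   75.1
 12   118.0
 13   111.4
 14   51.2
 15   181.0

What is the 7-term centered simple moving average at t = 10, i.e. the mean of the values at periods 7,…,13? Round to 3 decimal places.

86.500

Sum of periods 7–13: 21.8 + 148.4 + 26.4 + 104.4 + 75.1 + 118.0 + 111.4 = 605.5
Divide by 7: 605.5 / 7 = 86.500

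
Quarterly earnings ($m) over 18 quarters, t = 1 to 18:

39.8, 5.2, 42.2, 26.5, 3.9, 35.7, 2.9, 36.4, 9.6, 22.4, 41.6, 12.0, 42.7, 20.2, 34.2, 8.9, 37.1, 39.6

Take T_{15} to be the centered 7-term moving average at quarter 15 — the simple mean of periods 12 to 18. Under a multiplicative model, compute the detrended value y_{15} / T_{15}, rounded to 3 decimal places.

Trend T_15 = (12.0 + 42.7 + 20.2 + 34.2 + 8.9 + 37.1 + 39.6) / 7 = 194.7/7 = 27.81429
Ratio to trend: 34.2 / 27.81429 = 1.230

1.230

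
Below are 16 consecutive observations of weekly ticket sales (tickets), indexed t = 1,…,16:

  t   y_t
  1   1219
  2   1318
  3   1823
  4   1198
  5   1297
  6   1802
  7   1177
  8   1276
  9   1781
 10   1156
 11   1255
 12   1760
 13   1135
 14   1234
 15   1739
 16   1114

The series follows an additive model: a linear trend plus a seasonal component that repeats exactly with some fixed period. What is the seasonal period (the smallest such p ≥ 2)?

First differences y_{t+1} − y_t: 99, 505, -625, 99, 505, -625, 99, 505, …
The difference pattern repeats every 3 terms and not for any smaller step, so p = 3.

3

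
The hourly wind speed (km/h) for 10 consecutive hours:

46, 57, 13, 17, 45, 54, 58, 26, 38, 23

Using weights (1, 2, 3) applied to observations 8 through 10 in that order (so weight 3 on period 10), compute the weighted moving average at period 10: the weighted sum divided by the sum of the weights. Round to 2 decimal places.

Weighted sum: 1·26 + 2·38 + 3·23 = 26 + 76 + 69 = 171
Weight total: 1 + 2 + 3 = 6
WMA = 171 / 6 = 28.50

28.50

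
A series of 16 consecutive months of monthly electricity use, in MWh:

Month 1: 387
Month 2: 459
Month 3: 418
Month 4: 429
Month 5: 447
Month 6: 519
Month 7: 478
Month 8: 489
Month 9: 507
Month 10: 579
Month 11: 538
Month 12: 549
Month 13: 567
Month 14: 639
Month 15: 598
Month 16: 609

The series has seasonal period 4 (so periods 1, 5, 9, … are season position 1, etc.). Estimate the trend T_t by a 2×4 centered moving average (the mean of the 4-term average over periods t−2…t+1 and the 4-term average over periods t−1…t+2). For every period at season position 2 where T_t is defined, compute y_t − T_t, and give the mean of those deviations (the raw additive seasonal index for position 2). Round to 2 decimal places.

Season position 2 occurs at t = 6, 10, 14 (where T_t is defined).
t=6: T_6 = 475.7500; y_6 − T_6 = 519 − 475.7500 = 43.2500
t=10: T_10 = 535.7500; y_10 − T_10 = 579 − 535.7500 = 43.2500
t=14: T_14 = 595.7500; y_14 − T_14 = 639 − 595.7500 = 43.2500
Mean deviation: (43.2500 + 43.2500 + 43.2500) / 3 = 43.25

43.25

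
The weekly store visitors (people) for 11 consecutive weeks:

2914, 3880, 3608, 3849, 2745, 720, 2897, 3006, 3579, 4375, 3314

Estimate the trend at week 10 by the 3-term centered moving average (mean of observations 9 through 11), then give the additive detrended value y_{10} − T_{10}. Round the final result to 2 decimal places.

Trend T_10 = (3579 + 4375 + 3314) / 3 = 11268/3 = 3756.0000
Detrended value: 4375 − 3756.0000 = 619.00

619.00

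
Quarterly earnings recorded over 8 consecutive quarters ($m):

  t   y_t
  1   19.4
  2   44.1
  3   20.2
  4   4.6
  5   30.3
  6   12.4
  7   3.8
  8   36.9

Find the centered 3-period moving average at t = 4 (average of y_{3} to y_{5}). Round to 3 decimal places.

18.367

Sum of periods 3–5: 20.2 + 4.6 + 30.3 = 55.1
Divide by 3: 55.1 / 3 = 18.367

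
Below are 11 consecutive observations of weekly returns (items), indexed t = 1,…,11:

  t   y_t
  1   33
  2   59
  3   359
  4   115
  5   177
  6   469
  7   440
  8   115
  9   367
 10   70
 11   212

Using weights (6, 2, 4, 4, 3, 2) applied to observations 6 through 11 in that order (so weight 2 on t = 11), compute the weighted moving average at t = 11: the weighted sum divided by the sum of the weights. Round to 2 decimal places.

Weighted sum: 6·469 + 2·440 + 4·115 + 4·367 + 3·70 + 2·212 = 2814 + 880 + 460 + 1468 + 210 + 424 = 6256
Weight total: 6 + 2 + 4 + 4 + 3 + 2 = 21
WMA = 6256 / 21 = 297.90

297.90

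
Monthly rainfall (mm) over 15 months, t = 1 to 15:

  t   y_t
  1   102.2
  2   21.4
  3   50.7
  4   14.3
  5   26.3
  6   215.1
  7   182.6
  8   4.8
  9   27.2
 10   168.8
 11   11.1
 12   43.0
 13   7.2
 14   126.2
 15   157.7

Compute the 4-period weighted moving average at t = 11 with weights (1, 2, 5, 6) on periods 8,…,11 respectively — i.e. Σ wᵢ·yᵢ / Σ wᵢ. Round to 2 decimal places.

Weighted sum: 1·4.8 + 2·27.2 + 5·168.8 + 6·11.1 = 4.8 + 54.4 + 844.0 + 66.6 = 969.8
Weight total: 1 + 2 + 5 + 6 = 14
WMA = 969.8 / 14 = 69.27

69.27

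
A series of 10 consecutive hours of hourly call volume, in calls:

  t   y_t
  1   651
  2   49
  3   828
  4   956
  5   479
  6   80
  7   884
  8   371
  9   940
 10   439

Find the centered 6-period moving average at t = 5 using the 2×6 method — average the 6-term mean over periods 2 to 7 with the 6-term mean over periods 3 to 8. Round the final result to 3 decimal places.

Sum over 2–7: 49 + 828 + 956 + 479 + 80 + 884 = 3276
Sum over 3–8: 828 + 956 + 479 + 80 + 884 + 371 = 3598
CMA at t=5 = (3276 + 3598) / (2·6) = 6874 / 12 = 572.833

572.833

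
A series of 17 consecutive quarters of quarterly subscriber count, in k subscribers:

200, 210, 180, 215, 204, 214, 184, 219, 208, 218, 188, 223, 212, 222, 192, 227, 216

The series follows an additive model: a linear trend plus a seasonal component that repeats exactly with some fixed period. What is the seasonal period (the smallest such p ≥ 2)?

First differences y_{t+1} − y_t: 10, -30, 35, -11, 10, -30, 35, -11, 10, -30, …
The difference pattern repeats every 4 terms and not for any smaller step, so p = 4.

4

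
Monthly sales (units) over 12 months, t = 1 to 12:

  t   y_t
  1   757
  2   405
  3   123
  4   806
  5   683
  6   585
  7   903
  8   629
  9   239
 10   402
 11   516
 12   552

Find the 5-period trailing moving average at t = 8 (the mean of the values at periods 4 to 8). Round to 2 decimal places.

721.20

Sum of periods 4–8: 806 + 683 + 585 + 903 + 629 = 3606
Divide by 5: 3606 / 5 = 721.20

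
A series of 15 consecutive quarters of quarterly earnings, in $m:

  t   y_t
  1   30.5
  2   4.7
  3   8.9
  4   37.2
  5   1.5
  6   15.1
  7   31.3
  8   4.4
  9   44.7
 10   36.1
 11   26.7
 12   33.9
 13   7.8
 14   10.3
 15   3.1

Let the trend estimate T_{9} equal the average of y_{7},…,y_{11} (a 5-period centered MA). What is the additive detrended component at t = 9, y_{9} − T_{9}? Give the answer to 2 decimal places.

Trend T_9 = (31.3 + 4.4 + 44.7 + 36.1 + 26.7) / 5 = 143.2/5 = 28.6400
Detrended value: 44.7 − 28.6400 = 16.06

16.06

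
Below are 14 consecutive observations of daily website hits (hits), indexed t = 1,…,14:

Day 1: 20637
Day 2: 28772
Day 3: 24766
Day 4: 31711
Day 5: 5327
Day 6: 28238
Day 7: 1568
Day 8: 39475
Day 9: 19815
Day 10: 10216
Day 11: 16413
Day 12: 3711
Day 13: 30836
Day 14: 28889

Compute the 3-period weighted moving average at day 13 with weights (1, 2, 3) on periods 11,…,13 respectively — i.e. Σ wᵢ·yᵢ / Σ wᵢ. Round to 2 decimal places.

19390.50

Weighted sum: 1·16413 + 2·3711 + 3·30836 = 16413 + 7422 + 92508 = 116343
Weight total: 1 + 2 + 3 = 6
WMA = 116343 / 6 = 19390.50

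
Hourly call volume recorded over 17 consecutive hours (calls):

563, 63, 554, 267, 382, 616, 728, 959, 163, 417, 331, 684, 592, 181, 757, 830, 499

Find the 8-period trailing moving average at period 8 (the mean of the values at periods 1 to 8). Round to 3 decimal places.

Sum of periods 1–8: 563 + 63 + 554 + 267 + 382 + 616 + 728 + 959 = 4132
Divide by 8: 4132 / 8 = 516.500

516.500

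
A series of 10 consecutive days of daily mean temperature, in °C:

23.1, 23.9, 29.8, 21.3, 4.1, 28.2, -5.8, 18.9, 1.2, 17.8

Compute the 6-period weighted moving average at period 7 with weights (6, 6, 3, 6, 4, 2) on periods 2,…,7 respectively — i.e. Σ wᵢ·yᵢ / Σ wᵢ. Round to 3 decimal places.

Weighted sum: 6·23.9 + 6·29.8 + 3·21.3 + 6·4.1 + 4·28.2 + 2·-5.8 = 143.4 + 178.8 + 63.9 + 24.6 + 112.8 + -11.6 = 511.9
Weight total: 6 + 6 + 3 + 6 + 4 + 2 = 27
WMA = 511.9 / 27 = 18.959

18.959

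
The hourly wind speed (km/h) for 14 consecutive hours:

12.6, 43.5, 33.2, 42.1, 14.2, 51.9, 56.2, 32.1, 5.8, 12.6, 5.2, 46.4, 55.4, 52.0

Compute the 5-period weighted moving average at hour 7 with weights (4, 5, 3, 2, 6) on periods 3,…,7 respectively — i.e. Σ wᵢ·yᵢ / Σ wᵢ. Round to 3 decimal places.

41.345

Weighted sum: 4·33.2 + 5·42.1 + 3·14.2 + 2·51.9 + 6·56.2 = 132.8 + 210.5 + 42.6 + 103.8 + 337.2 = 826.9
Weight total: 4 + 5 + 3 + 2 + 6 = 20
WMA = 826.9 / 20 = 41.345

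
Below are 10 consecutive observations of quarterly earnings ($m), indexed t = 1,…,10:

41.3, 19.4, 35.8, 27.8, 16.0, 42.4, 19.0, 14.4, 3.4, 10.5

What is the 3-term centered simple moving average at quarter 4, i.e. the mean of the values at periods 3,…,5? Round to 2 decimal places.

26.53

Sum of periods 3–5: 35.8 + 27.8 + 16.0 = 79.6
Divide by 3: 79.6 / 3 = 26.53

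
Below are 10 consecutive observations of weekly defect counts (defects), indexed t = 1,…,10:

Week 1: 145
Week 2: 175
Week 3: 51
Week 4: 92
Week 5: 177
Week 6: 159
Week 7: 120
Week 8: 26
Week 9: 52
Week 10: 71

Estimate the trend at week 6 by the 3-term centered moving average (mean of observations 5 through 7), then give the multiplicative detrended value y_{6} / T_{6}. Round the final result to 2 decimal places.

1.05

Trend T_6 = (177 + 159 + 120) / 3 = 456/3 = 152.0000
Ratio to trend: 159 / 152.0000 = 1.05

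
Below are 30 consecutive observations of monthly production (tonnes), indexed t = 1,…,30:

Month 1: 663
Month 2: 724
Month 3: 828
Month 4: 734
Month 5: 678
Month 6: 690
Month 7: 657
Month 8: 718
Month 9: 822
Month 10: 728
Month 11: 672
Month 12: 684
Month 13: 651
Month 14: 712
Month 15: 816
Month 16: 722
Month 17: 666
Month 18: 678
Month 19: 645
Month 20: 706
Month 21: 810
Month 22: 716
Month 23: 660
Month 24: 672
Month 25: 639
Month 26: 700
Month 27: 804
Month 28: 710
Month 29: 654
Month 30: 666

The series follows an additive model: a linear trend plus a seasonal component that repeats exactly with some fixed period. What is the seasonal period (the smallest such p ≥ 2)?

First differences y_{t+1} − y_t: 61, 104, -94, -56, 12, -33, 61, 104, -94, -56, 12, -33, 61, 104, …
The difference pattern repeats every 6 terms and not for any smaller step, so p = 6.

6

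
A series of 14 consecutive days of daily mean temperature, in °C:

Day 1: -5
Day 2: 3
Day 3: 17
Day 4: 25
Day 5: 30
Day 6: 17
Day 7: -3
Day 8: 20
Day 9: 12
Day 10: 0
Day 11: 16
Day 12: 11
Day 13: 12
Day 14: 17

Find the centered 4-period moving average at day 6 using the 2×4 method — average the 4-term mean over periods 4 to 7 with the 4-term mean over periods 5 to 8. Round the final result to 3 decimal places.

Sum over 4–7: 25 + 30 + 17 + (-3) = 69
Sum over 5–8: 30 + 17 + (-3) + 20 = 64
CMA at t=6 = (69 + 64) / (2·4) = 133 / 8 = 16.625

16.625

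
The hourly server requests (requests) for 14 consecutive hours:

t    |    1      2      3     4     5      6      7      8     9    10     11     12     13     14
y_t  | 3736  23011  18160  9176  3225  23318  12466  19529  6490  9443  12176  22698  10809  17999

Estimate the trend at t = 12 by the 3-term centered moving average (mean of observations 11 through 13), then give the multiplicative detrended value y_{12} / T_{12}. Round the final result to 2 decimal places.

1.49

Trend T_12 = (12176 + 22698 + 10809) / 3 = 45683/3 = 15227.6667
Ratio to trend: 22698 / 15227.6667 = 1.49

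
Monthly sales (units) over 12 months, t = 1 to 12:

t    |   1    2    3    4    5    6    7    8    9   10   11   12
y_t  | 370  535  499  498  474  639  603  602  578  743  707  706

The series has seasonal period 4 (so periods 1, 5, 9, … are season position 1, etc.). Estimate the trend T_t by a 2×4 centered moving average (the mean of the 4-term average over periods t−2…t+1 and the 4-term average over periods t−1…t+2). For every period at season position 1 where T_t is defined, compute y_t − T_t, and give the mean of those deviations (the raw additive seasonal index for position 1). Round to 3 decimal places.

Season position 1 occurs at t = 5, 9 (where T_t is defined).
t=5: T_5 = 540.50000; y_5 − T_5 = 474 − 540.50000 = -66.50000
t=9: T_9 = 644.50000; y_9 − T_9 = 578 − 644.50000 = -66.50000
Mean deviation: (-66.50000 + -66.50000) / 2 = -66.500

-66.500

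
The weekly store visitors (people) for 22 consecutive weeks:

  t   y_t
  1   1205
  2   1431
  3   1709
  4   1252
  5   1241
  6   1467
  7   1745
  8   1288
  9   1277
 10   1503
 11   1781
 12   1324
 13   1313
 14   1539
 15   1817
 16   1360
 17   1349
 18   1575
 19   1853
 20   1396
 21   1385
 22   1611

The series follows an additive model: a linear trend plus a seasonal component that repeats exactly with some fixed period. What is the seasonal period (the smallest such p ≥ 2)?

First differences y_{t+1} − y_t: 226, 278, -457, -11, 226, 278, -457, -11, 226, 278, …
The difference pattern repeats every 4 terms and not for any smaller step, so p = 4.

4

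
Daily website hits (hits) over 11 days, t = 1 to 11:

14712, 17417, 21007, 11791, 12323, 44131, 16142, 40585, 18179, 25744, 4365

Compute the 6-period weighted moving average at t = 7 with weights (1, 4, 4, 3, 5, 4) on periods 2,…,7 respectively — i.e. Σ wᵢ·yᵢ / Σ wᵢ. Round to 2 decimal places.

Weighted sum: 1·17417 + 4·21007 + 4·11791 + 3·12323 + 5·44131 + 4·16142 = 17417 + 84028 + 47164 + 36969 + 220655 + 64568 = 470801
Weight total: 1 + 4 + 4 + 3 + 5 + 4 = 21
WMA = 470801 / 21 = 22419.10

22419.10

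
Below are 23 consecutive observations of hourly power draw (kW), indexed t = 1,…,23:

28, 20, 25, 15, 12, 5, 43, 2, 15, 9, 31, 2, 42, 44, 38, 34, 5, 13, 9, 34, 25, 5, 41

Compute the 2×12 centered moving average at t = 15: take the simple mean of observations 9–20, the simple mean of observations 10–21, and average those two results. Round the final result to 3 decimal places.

23.417

Sum over 9–20: 15 + 9 + 31 + 2 + 42 + 44 + 38 + 34 + 5 + 13 + 9 + 34 = 276
Sum over 10–21: 9 + 31 + 2 + 42 + 44 + 38 + 34 + 5 + 13 + 9 + 34 + 25 = 286
CMA at t=15 = (276 + 286) / (2·12) = 562 / 24 = 23.417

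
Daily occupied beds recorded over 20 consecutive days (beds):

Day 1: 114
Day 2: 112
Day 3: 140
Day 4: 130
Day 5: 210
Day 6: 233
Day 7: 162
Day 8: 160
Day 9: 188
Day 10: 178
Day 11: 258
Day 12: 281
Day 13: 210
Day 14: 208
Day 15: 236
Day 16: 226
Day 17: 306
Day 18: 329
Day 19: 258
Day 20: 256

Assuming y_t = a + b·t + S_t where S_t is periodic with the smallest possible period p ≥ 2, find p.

First differences y_{t+1} − y_t: -2, 28, -10, 80, 23, -71, -2, 28, -10, 80, 23, -71, -2, 28, …
The difference pattern repeats every 6 terms and not for any smaller step, so p = 6.

6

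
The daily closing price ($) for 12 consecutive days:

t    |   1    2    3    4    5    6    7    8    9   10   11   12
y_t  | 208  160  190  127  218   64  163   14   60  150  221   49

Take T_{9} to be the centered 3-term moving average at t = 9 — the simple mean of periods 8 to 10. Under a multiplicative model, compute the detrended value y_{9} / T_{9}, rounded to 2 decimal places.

Trend T_9 = (14 + 60 + 150) / 3 = 224/3 = 74.6667
Ratio to trend: 60 / 74.6667 = 0.80

0.80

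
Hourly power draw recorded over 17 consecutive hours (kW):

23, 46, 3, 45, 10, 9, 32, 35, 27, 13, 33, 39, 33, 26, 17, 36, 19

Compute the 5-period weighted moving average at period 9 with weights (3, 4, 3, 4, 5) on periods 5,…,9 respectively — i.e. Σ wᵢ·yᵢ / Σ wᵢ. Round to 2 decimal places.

23.00

Weighted sum: 3·10 + 4·9 + 3·32 + 4·35 + 5·27 = 30 + 36 + 96 + 140 + 135 = 437
Weight total: 3 + 4 + 3 + 4 + 5 = 19
WMA = 437 / 19 = 23.00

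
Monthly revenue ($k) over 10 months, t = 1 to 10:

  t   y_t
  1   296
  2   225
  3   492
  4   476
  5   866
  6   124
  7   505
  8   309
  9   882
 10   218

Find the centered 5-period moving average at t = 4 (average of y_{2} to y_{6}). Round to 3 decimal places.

Sum of periods 2–6: 225 + 492 + 476 + 866 + 124 = 2183
Divide by 5: 2183 / 5 = 436.600

436.600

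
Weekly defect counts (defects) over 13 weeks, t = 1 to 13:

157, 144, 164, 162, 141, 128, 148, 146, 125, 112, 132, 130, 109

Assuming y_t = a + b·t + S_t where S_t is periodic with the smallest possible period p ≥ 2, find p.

First differences y_{t+1} − y_t: -13, 20, -2, -21, -13, 20, -2, -21, -13, 20, …
The difference pattern repeats every 4 terms and not for any smaller step, so p = 4.

4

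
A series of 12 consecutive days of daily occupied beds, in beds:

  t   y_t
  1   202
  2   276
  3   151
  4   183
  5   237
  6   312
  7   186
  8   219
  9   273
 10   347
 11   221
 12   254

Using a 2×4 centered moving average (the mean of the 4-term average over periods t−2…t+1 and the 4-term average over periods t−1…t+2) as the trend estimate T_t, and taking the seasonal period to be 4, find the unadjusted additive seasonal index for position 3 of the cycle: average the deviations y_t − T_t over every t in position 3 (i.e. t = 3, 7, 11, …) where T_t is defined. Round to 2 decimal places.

-56.69

Season position 3 occurs at t = 3, 7 (where T_t is defined).
t=3: T_3 = 207.3750; y_3 − T_3 = 151 − 207.3750 = -56.3750
t=7: T_7 = 243.0000; y_7 − T_7 = 186 − 243.0000 = -57.0000
Mean deviation: (-56.3750 + -57.0000) / 2 = -56.69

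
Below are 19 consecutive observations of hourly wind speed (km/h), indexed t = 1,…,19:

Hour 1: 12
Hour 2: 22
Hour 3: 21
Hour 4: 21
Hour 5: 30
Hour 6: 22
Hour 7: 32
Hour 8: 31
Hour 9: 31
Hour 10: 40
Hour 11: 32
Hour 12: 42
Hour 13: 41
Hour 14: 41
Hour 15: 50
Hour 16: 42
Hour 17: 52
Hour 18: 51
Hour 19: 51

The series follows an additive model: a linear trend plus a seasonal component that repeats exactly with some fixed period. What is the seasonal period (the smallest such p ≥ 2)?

First differences y_{t+1} − y_t: 10, -1, 0, 9, -8, 10, -1, 0, 9, -8, 10, -1, …
The difference pattern repeats every 5 terms and not for any smaller step, so p = 5.

5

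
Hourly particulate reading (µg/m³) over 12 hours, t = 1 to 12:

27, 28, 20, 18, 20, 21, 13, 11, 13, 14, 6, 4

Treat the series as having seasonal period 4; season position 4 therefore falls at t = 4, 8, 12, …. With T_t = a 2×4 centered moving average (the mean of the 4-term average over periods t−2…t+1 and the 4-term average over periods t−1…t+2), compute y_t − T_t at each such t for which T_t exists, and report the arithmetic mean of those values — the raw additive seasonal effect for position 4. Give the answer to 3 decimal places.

Season position 4 occurs at t = 4, 8 (where T_t is defined).
t=4: T_4 = 20.62500; y_4 − T_4 = 18 − 20.62500 = -2.62500
t=8: T_8 = 13.62500; y_8 − T_8 = 11 − 13.62500 = -2.62500
Mean deviation: (-2.62500 + -2.62500) / 2 = -2.625

-2.625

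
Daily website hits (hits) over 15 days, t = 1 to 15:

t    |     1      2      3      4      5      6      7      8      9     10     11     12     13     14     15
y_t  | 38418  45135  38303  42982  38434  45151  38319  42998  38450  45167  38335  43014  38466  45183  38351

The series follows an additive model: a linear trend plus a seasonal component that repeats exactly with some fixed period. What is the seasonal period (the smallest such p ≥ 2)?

First differences y_{t+1} − y_t: 6717, -6832, 4679, -4548, 6717, -6832, 4679, -4548, 6717, -6832, …
The difference pattern repeats every 4 terms and not for any smaller step, so p = 4.

4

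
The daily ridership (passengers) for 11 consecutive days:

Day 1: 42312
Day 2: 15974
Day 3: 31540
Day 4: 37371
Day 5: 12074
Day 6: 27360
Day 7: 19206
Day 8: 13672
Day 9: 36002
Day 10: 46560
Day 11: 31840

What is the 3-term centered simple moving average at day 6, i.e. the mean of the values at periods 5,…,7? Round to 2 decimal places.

Sum of periods 5–7: 12074 + 27360 + 19206 = 58640
Divide by 3: 58640 / 3 = 19546.67

19546.67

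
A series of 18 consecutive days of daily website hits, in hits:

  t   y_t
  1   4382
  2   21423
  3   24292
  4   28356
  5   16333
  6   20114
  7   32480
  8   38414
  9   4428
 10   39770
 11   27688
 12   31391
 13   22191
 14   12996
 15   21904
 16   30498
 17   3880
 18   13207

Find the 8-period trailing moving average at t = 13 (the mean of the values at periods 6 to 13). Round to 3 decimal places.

Sum of periods 6–13: 20114 + 32480 + 38414 + 4428 + 39770 + 27688 + 31391 + 22191 = 216476
Divide by 8: 216476 / 8 = 27059.500

27059.500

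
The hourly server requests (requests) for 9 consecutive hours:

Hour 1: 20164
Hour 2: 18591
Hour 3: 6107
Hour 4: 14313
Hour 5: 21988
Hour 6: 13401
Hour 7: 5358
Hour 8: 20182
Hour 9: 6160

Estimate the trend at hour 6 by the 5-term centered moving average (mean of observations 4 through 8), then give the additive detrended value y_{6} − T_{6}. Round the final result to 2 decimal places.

Trend T_6 = (14313 + 21988 + 13401 + 5358 + 20182) / 5 = 75242/5 = 15048.4000
Detrended value: 13401 − 15048.4000 = -1647.40

-1647.40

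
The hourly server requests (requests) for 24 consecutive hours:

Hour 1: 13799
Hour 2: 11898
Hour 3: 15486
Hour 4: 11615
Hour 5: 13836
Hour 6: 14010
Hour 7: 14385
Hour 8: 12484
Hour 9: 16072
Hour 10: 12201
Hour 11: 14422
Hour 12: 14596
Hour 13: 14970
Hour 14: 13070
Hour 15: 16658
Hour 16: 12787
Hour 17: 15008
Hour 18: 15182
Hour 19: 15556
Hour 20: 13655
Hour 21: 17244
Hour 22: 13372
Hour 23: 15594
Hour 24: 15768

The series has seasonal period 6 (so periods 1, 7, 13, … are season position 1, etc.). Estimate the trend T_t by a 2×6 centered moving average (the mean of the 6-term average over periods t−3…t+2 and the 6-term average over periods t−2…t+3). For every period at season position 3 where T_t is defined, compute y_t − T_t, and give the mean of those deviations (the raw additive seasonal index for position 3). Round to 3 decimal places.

Season position 3 occurs at t = 9, 15, 21 (where T_t is defined).
t=9: T_9 = 13977.83333; y_9 − T_9 = 16072 − 13977.83333 = 2094.16667
t=15: T_15 = 14563.66667; y_15 − T_15 = 16658 − 14563.66667 = 2094.33333
t=21: T_21 = 15149.33333; y_21 − T_21 = 17244 − 15149.33333 = 2094.66667
Mean deviation: (2094.16667 + 2094.33333 + 2094.66667) / 3 = 2094.389

2094.389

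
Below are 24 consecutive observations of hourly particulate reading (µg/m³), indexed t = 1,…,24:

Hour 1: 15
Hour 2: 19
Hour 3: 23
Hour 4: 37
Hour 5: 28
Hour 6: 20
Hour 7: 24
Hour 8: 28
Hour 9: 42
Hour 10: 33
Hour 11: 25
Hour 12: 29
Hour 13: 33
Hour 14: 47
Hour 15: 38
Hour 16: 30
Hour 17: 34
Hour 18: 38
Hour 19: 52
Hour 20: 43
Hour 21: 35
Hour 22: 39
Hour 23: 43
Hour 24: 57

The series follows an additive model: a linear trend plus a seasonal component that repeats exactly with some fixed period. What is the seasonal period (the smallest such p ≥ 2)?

First differences y_{t+1} − y_t: 4, 4, 14, -9, -8, 4, 4, 14, -9, -8, 4, 4, …
The difference pattern repeats every 5 terms and not for any smaller step, so p = 5.

5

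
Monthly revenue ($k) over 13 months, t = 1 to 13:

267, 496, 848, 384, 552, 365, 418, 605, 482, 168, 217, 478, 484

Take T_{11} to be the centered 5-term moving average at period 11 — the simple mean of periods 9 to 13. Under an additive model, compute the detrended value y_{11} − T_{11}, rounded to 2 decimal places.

Trend T_11 = (482 + 168 + 217 + 478 + 484) / 5 = 1829/5 = 365.8000
Detrended value: 217 − 365.8000 = -148.80

-148.80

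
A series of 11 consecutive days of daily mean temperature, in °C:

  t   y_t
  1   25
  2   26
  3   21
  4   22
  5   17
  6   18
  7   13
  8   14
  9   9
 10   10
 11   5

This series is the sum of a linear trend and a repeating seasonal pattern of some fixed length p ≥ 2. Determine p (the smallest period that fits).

2

First differences y_{t+1} − y_t: 1, -5, 1, -5, 1, -5, …
The difference pattern repeats every 2 terms and not for any smaller step, so p = 2.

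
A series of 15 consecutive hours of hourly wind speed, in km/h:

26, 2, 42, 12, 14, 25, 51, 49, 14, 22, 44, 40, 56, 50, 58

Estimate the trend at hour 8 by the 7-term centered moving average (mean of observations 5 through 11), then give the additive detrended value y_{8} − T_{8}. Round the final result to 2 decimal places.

Trend T_8 = (14 + 25 + 51 + 49 + 14 + 22 + 44) / 7 = 219/7 = 31.2857
Detrended value: 49 − 31.2857 = 17.71

17.71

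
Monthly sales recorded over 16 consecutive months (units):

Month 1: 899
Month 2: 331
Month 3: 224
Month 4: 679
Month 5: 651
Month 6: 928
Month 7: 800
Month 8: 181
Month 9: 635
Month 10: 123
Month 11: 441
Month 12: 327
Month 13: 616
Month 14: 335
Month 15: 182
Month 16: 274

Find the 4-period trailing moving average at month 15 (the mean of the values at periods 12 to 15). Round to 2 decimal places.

365.00

Sum of periods 12–15: 327 + 616 + 335 + 182 = 1460
Divide by 4: 1460 / 4 = 365.00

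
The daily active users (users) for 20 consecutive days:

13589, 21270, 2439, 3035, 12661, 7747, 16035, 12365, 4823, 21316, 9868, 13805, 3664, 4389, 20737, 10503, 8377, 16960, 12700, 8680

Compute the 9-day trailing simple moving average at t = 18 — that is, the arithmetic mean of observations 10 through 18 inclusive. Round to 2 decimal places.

12179.89

Sum of periods 10–18: 21316 + 9868 + 13805 + 3664 + 4389 + 20737 + 10503 + 8377 + 16960 = 109619
Divide by 9: 109619 / 9 = 12179.89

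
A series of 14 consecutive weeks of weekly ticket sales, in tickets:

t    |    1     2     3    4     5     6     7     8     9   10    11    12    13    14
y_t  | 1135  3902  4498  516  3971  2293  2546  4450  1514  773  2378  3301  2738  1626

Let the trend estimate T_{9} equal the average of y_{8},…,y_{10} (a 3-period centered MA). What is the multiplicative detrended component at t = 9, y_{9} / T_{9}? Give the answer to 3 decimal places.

Trend T_9 = (4450 + 1514 + 773) / 3 = 6737/3 = 2245.66667
Ratio to trend: 1514 / 2245.66667 = 0.674

0.674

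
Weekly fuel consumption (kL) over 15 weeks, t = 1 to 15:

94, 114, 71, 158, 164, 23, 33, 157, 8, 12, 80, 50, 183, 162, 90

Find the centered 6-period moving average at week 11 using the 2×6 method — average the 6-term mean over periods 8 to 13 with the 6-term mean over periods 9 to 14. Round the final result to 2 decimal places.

Sum over 8–13: 157 + 8 + 12 + 80 + 50 + 183 = 490
Sum over 9–14: 8 + 12 + 80 + 50 + 183 + 162 = 495
CMA at t=11 = (490 + 495) / (2·6) = 985 / 12 = 82.08

82.08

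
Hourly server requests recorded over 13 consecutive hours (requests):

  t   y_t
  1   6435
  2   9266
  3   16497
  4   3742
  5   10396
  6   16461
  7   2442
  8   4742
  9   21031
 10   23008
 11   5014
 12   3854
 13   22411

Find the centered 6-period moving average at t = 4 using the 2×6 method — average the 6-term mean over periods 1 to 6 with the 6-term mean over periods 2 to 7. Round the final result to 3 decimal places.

10133.417

Sum over 1–6: 6435 + 9266 + 16497 + 3742 + 10396 + 16461 = 62797
Sum over 2–7: 9266 + 16497 + 3742 + 10396 + 16461 + 2442 = 58804
CMA at t=4 = (62797 + 58804) / (2·6) = 121601 / 12 = 10133.417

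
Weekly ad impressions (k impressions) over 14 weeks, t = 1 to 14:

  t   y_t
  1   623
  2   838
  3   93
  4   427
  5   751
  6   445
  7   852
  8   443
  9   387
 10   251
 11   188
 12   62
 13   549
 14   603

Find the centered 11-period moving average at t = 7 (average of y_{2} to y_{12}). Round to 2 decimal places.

430.64

Sum of periods 2–12: 838 + 93 + 427 + 751 + 445 + 852 + 443 + 387 + 251 + 188 + 62 = 4737
Divide by 11: 4737 / 11 = 430.64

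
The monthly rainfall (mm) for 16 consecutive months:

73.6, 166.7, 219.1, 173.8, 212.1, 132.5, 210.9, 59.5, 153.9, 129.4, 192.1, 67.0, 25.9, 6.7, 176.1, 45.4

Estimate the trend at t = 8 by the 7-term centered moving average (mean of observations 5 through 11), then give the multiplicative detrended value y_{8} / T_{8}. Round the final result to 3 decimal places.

0.382

Trend T_8 = (212.1 + 132.5 + 210.9 + 59.5 + 153.9 + 129.4 + 192.1) / 7 = 1090.4/7 = 155.77143
Ratio to trend: 59.5 / 155.77143 = 0.382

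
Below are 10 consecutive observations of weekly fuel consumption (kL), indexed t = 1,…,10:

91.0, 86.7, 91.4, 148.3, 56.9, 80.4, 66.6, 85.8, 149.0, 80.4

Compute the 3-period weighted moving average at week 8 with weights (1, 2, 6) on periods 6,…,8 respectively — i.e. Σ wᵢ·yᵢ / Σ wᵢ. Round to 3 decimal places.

Weighted sum: 1·80.4 + 2·66.6 + 6·85.8 = 80.4 + 133.2 + 514.8 = 728.4
Weight total: 1 + 2 + 6 = 9
WMA = 728.4 / 9 = 80.933

80.933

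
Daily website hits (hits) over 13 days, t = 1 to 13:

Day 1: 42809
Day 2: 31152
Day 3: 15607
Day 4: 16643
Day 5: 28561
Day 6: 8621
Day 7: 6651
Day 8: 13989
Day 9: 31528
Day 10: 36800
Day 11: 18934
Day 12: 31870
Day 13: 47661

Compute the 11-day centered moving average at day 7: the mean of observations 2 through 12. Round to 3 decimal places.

Sum of periods 2–12: 31152 + 15607 + 16643 + 28561 + 8621 + 6651 + 13989 + 31528 + 36800 + 18934 + 31870 = 240356
Divide by 11: 240356 / 11 = 21850.545

21850.545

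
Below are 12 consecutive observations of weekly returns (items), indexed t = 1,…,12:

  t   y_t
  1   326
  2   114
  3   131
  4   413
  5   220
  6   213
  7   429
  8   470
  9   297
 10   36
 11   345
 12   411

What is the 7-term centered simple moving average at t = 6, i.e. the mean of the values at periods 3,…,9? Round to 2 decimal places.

Sum of periods 3–9: 131 + 413 + 220 + 213 + 429 + 470 + 297 = 2173
Divide by 7: 2173 / 7 = 310.43

310.43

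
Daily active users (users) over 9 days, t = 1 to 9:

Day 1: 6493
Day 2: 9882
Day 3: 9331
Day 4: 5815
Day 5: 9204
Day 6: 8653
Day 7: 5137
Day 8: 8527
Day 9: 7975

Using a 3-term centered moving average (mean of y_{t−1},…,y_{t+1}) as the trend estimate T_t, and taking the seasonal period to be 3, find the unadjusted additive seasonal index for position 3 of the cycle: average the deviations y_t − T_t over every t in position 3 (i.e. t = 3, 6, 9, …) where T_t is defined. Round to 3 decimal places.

Season position 3 occurs at t = 3, 6 (where T_t is defined).
t=3: T_3 = 8342.66667; y_3 − T_3 = 9331 − 8342.66667 = 988.33333
t=6: T_6 = 7664.66667; y_6 − T_6 = 8653 − 7664.66667 = 988.33333
Mean deviation: (988.33333 + 988.33333) / 2 = 988.333

988.333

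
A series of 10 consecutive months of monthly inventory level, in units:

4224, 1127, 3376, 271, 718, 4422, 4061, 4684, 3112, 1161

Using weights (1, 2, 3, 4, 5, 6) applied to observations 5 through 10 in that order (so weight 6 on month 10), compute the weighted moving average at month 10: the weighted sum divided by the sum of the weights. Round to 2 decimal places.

Weighted sum: 1·718 + 2·4422 + 3·4061 + 4·4684 + 5·3112 + 6·1161 = 718 + 8844 + 12183 + 18736 + 15560 + 6966 = 63007
Weight total: 1 + 2 + 3 + 4 + 5 + 6 = 21
WMA = 63007 / 21 = 3000.33

3000.33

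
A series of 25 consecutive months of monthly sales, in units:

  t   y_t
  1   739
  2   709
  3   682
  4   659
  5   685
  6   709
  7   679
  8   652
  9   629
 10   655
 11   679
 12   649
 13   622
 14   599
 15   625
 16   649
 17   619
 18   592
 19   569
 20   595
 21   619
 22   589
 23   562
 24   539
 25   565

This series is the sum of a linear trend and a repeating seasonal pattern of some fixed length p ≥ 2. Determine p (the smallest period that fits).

First differences y_{t+1} − y_t: -30, -27, -23, 26, 24, -30, -27, -23, 26, 24, -30, -27, …
The difference pattern repeats every 5 terms and not for any smaller step, so p = 5.

5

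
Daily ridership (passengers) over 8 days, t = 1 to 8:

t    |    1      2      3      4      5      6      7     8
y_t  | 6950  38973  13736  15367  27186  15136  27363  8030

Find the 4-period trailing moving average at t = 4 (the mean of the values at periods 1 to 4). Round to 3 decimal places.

Sum of periods 1–4: 6950 + 38973 + 13736 + 15367 = 75026
Divide by 4: 75026 / 4 = 18756.500

18756.500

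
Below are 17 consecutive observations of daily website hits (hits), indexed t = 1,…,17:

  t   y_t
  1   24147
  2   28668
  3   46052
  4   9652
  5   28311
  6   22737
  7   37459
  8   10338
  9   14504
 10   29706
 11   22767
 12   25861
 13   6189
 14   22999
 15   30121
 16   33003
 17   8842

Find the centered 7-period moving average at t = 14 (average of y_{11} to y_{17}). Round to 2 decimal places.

21397.43

Sum of periods 11–17: 22767 + 25861 + 6189 + 22999 + 30121 + 33003 + 8842 = 149782
Divide by 7: 149782 / 7 = 21397.43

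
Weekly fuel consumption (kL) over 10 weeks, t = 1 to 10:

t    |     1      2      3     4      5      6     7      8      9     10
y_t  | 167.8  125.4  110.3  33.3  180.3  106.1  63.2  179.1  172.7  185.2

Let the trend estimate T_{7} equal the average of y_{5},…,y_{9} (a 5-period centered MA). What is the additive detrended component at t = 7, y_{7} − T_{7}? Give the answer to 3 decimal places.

Trend T_7 = (180.3 + 106.1 + 63.2 + 179.1 + 172.7) / 5 = 701.4/5 = 140.28000
Detrended value: 63.2 − 140.28000 = -77.080

-77.080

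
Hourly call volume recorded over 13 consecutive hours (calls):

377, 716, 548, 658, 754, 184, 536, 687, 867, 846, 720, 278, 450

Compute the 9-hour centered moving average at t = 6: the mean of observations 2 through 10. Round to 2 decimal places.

Sum of periods 2–10: 716 + 548 + 658 + 754 + 184 + 536 + 687 + 867 + 846 = 5796
Divide by 9: 5796 / 9 = 644.00

644.00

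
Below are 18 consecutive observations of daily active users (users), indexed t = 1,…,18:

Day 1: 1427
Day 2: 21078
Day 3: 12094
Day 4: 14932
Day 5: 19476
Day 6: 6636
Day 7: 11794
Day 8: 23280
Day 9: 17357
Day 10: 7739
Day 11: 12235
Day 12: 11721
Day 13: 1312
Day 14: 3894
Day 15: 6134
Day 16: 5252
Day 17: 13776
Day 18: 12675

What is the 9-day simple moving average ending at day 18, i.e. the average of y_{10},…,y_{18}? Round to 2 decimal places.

Sum of periods 10–18: 7739 + 12235 + 11721 + 1312 + 3894 + 6134 + 5252 + 13776 + 12675 = 74738
Divide by 9: 74738 / 9 = 8304.22

8304.22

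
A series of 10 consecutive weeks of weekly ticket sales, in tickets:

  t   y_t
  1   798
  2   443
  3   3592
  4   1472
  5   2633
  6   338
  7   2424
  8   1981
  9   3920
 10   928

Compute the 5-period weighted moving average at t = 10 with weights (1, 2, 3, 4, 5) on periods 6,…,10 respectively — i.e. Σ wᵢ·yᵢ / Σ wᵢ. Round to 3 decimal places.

Weighted sum: 1·338 + 2·2424 + 3·1981 + 4·3920 + 5·928 = 338 + 4848 + 5943 + 15680 + 4640 = 31449
Weight total: 1 + 2 + 3 + 4 + 5 = 15
WMA = 31449 / 15 = 2096.600

2096.600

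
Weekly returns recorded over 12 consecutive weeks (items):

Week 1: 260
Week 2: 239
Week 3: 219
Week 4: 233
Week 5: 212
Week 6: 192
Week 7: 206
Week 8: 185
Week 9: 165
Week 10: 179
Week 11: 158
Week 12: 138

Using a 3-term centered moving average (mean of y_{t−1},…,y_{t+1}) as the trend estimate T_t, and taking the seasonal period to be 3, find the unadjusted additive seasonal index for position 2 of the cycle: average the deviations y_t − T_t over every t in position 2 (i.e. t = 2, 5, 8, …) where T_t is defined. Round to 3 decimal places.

-0.333

Season position 2 occurs at t = 2, 5, 8, 11 (where T_t is defined).
t=2: T_2 = 239.33333; y_2 − T_2 = 239 − 239.33333 = -0.33333
t=5: T_5 = 212.33333; y_5 − T_5 = 212 − 212.33333 = -0.33333
t=8: T_8 = 185.33333; y_8 − T_8 = 185 − 185.33333 = -0.33333
t=11: T_11 = 158.33333; y_11 − T_11 = 158 − 158.33333 = -0.33333
Mean deviation: (-0.33333 + -0.33333 + -0.33333 + -0.33333) / 4 = -0.333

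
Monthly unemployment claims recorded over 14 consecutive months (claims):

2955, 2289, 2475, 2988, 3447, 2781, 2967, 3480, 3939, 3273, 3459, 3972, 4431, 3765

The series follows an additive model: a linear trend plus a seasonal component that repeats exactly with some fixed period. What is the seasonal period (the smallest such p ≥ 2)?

First differences y_{t+1} − y_t: -666, 186, 513, 459, -666, 186, 513, 459, -666, 186, …
The difference pattern repeats every 4 terms and not for any smaller step, so p = 4.

4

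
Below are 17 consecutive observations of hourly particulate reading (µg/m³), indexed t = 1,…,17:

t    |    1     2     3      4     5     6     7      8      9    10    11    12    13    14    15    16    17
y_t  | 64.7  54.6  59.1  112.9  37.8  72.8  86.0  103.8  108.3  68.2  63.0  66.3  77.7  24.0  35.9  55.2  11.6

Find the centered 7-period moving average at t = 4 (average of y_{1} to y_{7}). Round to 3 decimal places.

Sum of periods 1–7: 64.7 + 54.6 + 59.1 + 112.9 + 37.8 + 72.8 + 86.0 = 487.9
Divide by 7: 487.9 / 7 = 69.700

69.700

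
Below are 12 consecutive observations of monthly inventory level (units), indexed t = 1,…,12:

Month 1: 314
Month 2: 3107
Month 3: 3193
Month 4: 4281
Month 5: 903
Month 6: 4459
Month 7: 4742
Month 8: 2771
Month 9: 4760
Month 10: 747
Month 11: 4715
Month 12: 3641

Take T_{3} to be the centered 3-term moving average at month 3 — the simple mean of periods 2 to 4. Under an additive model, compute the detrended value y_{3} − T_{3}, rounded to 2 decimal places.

Trend T_3 = (3107 + 3193 + 4281) / 3 = 10581/3 = 3527.0000
Detrended value: 3193 − 3527.0000 = -334.00

-334.00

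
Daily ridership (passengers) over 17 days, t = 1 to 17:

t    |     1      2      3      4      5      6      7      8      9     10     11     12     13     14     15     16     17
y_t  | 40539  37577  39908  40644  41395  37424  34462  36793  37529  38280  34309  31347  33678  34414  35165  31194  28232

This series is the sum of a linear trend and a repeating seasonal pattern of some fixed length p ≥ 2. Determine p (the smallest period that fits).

First differences y_{t+1} − y_t: -2962, 2331, 736, 751, -3971, -2962, 2331, 736, 751, -3971, -2962, 2331, …
The difference pattern repeats every 5 terms and not for any smaller step, so p = 5.

5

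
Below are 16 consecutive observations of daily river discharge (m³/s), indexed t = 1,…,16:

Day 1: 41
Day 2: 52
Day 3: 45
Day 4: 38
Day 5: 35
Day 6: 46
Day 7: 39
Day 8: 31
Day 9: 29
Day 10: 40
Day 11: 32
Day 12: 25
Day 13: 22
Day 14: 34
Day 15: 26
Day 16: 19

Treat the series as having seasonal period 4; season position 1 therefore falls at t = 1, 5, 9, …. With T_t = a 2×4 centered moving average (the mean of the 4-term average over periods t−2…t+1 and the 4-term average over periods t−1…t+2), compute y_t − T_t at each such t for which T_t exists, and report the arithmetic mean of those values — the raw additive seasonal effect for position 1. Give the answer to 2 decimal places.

-5.21

Season position 1 occurs at t = 5, 9, 13 (where T_t is defined).
t=5: T_5 = 40.2500; y_5 − T_5 = 35 − 40.2500 = -5.2500
t=9: T_9 = 33.8750; y_9 − T_9 = 29 − 33.8750 = -4.8750
t=13: T_13 = 27.5000; y_13 − T_13 = 22 − 27.5000 = -5.5000
Mean deviation: (-5.2500 + -4.8750 + -5.5000) / 3 = -5.21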